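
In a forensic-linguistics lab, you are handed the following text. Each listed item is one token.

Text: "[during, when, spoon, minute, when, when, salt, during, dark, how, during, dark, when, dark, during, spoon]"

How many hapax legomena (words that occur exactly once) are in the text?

Frequencies: during:4, when:4, dark:3, spoon:2, minute:1, salt:1, how:1
Hapax (freq=1): how, minute, salt

3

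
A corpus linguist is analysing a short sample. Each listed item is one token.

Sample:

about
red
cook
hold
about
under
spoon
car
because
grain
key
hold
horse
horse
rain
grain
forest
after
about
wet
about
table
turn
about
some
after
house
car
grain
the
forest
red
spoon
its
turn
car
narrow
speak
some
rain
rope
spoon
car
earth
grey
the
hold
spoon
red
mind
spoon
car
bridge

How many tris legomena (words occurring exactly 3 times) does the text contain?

Frequencies: about:5, spoon:5, car:5, red:3, hold:3, grain:3, horse:2, rain:2, forest:2, after:2, turn:2, some:2, the:2, cook:1, under:1, because:1, key:1, wet:1, table:1, house:1, … (8 more, each freq 1)
Words with frequency 3: grain, hold, red

3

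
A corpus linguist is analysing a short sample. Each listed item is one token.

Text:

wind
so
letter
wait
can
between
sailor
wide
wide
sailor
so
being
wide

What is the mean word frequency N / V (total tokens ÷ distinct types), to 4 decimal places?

N = 13 tokens, V = 9 types.
Mean frequency = N / V = 13 / 9 = 1.4444

1.4444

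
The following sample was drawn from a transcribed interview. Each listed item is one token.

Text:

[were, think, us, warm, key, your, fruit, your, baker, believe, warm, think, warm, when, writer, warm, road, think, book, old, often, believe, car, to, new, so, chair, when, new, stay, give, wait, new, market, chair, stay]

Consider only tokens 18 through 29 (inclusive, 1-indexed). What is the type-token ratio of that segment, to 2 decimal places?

0.92

Segment tokens 18–29: think, book, old, often, believe, car, to, new, so, chair, when, new
Segment N = 12, segment V = 11.
TTR = 11 / 12 = 0.92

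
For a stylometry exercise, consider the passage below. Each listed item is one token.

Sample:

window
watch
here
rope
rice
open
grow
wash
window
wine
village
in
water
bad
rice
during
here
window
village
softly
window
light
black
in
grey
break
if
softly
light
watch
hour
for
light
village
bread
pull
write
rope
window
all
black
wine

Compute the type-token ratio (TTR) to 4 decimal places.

N = 42 tokens, V = 26 types.
TTR = V / N = 26 / 42 = 0.6190

0.6190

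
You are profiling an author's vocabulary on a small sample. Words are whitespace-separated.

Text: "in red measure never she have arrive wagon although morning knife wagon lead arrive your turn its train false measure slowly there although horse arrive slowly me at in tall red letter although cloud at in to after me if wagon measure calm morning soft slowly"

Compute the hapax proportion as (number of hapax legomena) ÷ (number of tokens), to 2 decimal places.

0.43

Frequencies: in:3, measure:3, arrive:3, wagon:3, although:3, slowly:3, red:2, morning:2, me:2, at:2, never:1, she:1, have:1, knife:1, lead:1, your:1, turn:1, its:1, train:1, false:1, … (10 more, each freq 1)
Hapax count = 20; token count = 46.
Ratio = 20 / 46 = 0.43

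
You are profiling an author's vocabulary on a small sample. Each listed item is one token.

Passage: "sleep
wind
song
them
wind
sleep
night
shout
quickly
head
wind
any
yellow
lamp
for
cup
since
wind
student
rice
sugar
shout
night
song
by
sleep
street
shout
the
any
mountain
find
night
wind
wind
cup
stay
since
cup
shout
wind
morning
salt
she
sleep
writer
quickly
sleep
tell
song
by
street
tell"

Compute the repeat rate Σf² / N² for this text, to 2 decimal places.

Frequencies: wind:7, sleep:5, shout:4, song:3, night:3, cup:3, quickly:2, any:2, since:2, by:2, street:2, tell:2, them:1, head:1, yellow:1, lamp:1, for:1, student:1, rice:1, sugar:1, … (8 more, each freq 1)
Σf² = 157; N² = 2809
Repeat rate = 157 / 2809 = 0.06

0.06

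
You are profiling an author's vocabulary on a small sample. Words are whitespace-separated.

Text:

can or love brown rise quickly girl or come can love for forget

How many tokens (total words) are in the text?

Tokens: can, or, love, brown, rise, quickly, girl, or, come, can, love, for, forget
N = 13

13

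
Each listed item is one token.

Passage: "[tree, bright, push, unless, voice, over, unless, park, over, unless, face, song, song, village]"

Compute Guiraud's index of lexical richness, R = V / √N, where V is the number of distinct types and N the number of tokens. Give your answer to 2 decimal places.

N = 14, V = 10.
√N = 3.741657
R = 10 / 3.741657 = 2.67

2.67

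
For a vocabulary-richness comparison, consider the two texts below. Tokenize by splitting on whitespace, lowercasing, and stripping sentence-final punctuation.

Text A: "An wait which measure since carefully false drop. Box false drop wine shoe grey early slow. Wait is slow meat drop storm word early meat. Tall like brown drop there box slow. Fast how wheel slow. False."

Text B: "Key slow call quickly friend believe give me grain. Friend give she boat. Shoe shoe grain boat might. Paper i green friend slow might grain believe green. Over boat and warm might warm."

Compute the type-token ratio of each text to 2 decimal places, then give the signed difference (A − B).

0.10

TTR(A) = 25/37 = 0.68
TTR(B) = 19/33 = 0.58
Difference = 0.68 − 0.58 = 0.10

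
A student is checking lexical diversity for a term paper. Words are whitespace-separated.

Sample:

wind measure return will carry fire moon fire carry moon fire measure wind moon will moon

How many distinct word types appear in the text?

7

Distinct types: {carry, fire, measure, moon, return, will, wind}
V = 7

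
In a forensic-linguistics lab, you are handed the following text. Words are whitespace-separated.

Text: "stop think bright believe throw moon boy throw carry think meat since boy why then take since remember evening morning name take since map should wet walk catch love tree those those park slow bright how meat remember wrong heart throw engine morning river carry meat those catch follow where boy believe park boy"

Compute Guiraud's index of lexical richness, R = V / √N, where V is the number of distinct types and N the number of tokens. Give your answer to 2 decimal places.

4.63

N = 54, V = 34.
√N = 7.348469
R = 34 / 7.348469 = 4.63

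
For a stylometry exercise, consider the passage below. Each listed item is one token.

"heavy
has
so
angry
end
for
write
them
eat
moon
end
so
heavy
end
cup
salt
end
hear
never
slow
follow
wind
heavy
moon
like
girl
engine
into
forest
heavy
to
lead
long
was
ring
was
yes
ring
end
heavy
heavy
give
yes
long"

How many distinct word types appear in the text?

29

Distinct types: {angry, cup, eat, end, engine, follow, for, forest, girl, give, has, hear, heavy, into, lead, like, long, moon, never, ring, salt, slow, so, them, to, was, wind, write, yes}
V = 29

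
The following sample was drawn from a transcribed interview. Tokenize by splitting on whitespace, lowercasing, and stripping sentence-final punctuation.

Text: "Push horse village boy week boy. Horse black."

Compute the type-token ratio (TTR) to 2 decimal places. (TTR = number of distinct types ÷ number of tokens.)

N = 8 tokens, V = 6 types.
TTR = V / N = 6 / 8 = 0.75

0.75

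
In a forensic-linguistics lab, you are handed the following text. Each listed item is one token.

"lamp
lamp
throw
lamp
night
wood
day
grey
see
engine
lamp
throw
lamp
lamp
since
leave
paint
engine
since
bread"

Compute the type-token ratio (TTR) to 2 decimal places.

N = 20 tokens, V = 12 types.
TTR = V / N = 12 / 20 = 0.60

0.60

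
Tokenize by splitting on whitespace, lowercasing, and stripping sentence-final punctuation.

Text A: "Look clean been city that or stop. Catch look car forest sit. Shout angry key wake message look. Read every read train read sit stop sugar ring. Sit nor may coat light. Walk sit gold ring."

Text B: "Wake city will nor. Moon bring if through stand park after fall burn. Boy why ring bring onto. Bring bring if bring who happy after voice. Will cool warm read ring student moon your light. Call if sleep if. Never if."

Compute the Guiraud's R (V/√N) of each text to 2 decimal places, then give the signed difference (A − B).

A: V=27, N=36, R=4.50
B: V=29, N=41, R=4.53
Difference = 4.50 − 4.53 = -0.03

-0.03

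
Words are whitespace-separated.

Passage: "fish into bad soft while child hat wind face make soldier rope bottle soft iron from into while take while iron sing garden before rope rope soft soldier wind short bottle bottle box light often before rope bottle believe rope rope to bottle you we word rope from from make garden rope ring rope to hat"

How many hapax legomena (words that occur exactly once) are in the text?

Frequencies: rope:9, bottle:5, soft:3, while:3, from:3, into:2, hat:2, wind:2, make:2, soldier:2, iron:2, garden:2, before:2, to:2, fish:1, bad:1, child:1, face:1, take:1, sing:1, … (9 more, each freq 1)
Hapax (freq=1): bad, believe, box, child, face, fish, light, often, ring, short, sing, take, we, word, you

15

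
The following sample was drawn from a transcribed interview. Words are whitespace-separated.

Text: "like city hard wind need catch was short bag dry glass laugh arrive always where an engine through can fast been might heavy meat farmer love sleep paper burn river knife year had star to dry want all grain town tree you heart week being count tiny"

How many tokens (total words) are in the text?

47

Tokens: like, city, hard, wind, need, catch, was, short, bag, dry, glass, laugh, arrive, always, where, an, engine, through, can, fast, been, might, heavy, meat, farmer, love, sleep, paper, burn, river, knife, year, had, star, to, dry, want, all, grain, town, tree, you, heart, week, being, count, tiny
N = 47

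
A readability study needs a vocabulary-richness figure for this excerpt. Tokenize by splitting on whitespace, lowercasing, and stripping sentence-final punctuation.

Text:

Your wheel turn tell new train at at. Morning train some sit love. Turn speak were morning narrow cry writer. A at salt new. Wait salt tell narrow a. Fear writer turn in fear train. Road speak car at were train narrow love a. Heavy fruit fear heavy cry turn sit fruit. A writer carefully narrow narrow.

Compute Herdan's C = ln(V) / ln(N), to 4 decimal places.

N = 57, V = 26.
ln(V) = 3.258097, ln(N) = 4.043051
C = 3.258097 / 4.043051 = 0.8059

0.8059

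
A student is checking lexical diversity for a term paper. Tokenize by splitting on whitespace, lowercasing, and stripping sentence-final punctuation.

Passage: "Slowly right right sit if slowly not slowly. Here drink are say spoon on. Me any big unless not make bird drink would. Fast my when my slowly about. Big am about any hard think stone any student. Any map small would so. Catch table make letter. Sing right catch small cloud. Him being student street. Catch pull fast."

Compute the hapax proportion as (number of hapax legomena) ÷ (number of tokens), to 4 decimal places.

Frequencies: slowly:4, any:4, right:3, catch:3, not:2, drink:2, big:2, make:2, would:2, fast:2, my:2, about:2, student:2, small:2, sit:1, if:1, here:1, are:1, say:1, spoon:1, … (19 more, each freq 1)
Hapax count = 25; token count = 59.
Ratio = 25 / 59 = 0.4237

0.4237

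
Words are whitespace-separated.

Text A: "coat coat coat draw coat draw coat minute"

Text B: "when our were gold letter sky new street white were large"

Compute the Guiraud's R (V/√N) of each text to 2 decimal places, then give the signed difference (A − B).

A: V=3, N=8, R=1.06
B: V=10, N=11, R=3.02
Difference = 1.06 − 3.02 = -1.96

-1.96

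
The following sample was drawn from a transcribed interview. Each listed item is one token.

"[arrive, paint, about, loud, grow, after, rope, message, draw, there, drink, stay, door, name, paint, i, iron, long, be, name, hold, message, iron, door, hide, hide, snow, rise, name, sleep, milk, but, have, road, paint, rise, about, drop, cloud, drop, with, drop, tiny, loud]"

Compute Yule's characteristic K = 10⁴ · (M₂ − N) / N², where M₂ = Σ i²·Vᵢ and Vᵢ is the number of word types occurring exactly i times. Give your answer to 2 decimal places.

165.29

Frequencies: paint:3, name:3, drop:3, about:2, loud:2, message:2, door:2, iron:2, hide:2, rise:2, arrive:1, grow:1, after:1, rope:1, draw:1, there:1, drink:1, stay:1, i:1, long:1, … (11 more, each freq 1)
N = 44. Frequency spectrum: V_1=21, V_2=7, V_3=3
M₂ = 1²·21 + 2²·7 + 3²·3 = 76
K = 10000 × (76 − 44) / 44² = 165.29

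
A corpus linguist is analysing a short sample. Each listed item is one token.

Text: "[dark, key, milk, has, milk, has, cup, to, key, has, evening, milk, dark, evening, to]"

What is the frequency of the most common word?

3

Frequencies: milk:3, has:3, dark:2, key:2, to:2, evening:2, cup:1
Most common: 'milk' with frequency 3.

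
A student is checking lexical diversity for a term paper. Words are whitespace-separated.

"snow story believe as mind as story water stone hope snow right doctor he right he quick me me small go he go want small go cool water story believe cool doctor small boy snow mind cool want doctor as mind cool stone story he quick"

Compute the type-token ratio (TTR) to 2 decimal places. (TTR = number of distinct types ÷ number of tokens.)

N = 46 tokens, V = 18 types.
TTR = V / N = 18 / 46 = 0.39

0.39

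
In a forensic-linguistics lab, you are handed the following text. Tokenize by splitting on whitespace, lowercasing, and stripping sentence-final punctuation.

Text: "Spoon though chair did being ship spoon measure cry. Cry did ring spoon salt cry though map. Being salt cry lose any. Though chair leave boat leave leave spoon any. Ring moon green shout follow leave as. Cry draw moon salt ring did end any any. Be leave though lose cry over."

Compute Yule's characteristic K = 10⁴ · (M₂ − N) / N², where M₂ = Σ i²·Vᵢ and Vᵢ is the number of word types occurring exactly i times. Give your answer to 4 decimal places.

Frequencies: cry:6, leave:5, spoon:4, though:4, any:4, did:3, ring:3, salt:3, chair:2, being:2, lose:2, moon:2, ship:1, measure:1, map:1, boat:1, green:1, shout:1, follow:1, as:1, … (4 more, each freq 1)
N = 52. Frequency spectrum: V_1=12, V_2=4, V_3=3, V_4=3, V_5=1, V_6=1
M₂ = 1²·12 + 2²·4 + 3²·3 + 4²·3 + 5²·1 + 6²·1 = 164
K = 10000 × (164 − 52) / 52² = 414.2012

414.2012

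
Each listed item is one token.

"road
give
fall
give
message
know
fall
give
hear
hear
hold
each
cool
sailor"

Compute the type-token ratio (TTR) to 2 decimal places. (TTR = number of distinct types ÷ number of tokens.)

N = 14 tokens, V = 10 types.
TTR = V / N = 10 / 14 = 0.71

0.71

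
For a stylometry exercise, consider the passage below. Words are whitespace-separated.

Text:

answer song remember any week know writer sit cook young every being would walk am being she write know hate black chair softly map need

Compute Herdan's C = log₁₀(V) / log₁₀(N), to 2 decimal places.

N = 25, V = 23.
log₁₀(V) = 1.361728, log₁₀(N) = 1.397940
C = 1.361728 / 1.397940 = 0.97

0.97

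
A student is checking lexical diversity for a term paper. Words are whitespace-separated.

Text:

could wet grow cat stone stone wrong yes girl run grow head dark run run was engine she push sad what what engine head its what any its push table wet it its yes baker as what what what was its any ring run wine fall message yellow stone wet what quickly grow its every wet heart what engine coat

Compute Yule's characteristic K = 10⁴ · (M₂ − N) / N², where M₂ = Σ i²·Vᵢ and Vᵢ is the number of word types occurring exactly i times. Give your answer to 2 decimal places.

Frequencies: what:8, its:5, wet:4, run:4, grow:3, stone:3, engine:3, yes:2, head:2, was:2, push:2, any:2, could:1, cat:1, wrong:1, girl:1, dark:1, she:1, sad:1, table:1, … (12 more, each freq 1)
N = 60. Frequency spectrum: V_1=20, V_2=5, V_3=3, V_4=2, V_5=1, V_8=1
M₂ = 1²·20 + 2²·5 + 3²·3 + 4²·2 + 5²·1 + 8²·1 = 188
K = 10000 × (188 − 60) / 60² = 355.56

355.56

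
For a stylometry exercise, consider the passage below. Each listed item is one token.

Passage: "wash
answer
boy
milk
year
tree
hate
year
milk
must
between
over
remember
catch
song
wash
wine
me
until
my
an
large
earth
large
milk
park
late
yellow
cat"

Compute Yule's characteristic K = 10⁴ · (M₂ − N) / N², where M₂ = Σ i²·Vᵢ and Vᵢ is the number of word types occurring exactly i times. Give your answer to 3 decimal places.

142.687

Frequencies: milk:3, wash:2, year:2, large:2, answer:1, boy:1, tree:1, hate:1, must:1, between:1, over:1, remember:1, catch:1, song:1, wine:1, me:1, until:1, my:1, an:1, earth:1, … (4 more, each freq 1)
N = 29. Frequency spectrum: V_1=20, V_2=3, V_3=1
M₂ = 1²·20 + 2²·3 + 3²·1 = 41
K = 10000 × (41 − 29) / 29² = 142.687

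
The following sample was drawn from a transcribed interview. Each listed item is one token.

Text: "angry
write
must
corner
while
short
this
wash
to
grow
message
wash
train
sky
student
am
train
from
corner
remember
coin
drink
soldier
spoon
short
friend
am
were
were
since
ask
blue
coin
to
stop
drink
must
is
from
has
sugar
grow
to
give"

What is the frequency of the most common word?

Frequencies: to:3, must:2, corner:2, short:2, wash:2, grow:2, train:2, am:2, from:2, coin:2, drink:2, were:2, angry:1, write:1, while:1, this:1, message:1, sky:1, student:1, remember:1, … (11 more, each freq 1)
Most common: 'to' with frequency 3.

3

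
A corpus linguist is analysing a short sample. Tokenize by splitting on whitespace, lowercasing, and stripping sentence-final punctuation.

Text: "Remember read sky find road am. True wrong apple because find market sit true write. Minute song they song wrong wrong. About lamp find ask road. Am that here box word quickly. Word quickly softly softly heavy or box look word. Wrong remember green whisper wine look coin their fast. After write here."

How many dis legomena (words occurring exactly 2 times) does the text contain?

Frequencies: wrong:4, find:3, word:3, remember:2, road:2, am:2, true:2, write:2, song:2, here:2, box:2, quickly:2, softly:2, look:2, read:1, sky:1, apple:1, because:1, market:1, sit:1, … (15 more, each freq 1)
Words with frequency 2: am, box, here, look, quickly, remember, road, softly, song, true, write

11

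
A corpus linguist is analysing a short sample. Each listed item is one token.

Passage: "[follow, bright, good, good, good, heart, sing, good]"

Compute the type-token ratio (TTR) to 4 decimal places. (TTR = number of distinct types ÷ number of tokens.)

N = 8 tokens, V = 5 types.
TTR = V / N = 5 / 8 = 0.6250

0.6250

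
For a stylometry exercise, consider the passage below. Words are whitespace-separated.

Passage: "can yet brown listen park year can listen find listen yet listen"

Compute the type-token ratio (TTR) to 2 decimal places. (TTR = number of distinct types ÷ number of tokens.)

0.58

N = 12 tokens, V = 7 types.
TTR = V / N = 7 / 12 = 0.58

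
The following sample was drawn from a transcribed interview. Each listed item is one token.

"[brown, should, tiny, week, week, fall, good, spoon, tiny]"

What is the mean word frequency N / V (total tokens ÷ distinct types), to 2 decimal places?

N = 9 tokens, V = 7 types.
Mean frequency = N / V = 9 / 7 = 1.29

1.29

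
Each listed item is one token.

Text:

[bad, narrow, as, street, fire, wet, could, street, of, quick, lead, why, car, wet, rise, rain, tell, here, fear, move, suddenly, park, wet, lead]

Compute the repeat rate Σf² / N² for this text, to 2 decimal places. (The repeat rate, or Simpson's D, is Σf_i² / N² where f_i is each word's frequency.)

Frequencies: wet:3, street:2, lead:2, bad:1, narrow:1, as:1, fire:1, could:1, of:1, quick:1, why:1, car:1, rise:1, rain:1, tell:1, here:1, fear:1, move:1, suddenly:1, park:1
Σf² = 34; N² = 576
Repeat rate = 34 / 576 = 0.06

0.06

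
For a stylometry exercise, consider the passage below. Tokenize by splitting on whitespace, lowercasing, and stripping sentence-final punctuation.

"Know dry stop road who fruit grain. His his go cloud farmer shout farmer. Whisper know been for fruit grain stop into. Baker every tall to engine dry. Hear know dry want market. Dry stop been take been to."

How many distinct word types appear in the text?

Distinct types: {baker, been, cloud, dry, engine, every, farmer, for, fruit, go, grain, hear, his, into, know, market, road, shout, stop, take, tall, to, want, whisper, who}
V = 25

25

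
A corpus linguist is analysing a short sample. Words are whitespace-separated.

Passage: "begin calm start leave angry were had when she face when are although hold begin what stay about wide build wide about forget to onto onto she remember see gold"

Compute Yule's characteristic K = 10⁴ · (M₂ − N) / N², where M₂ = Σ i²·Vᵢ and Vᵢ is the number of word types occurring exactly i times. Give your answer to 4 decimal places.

Frequencies: begin:2, when:2, she:2, about:2, wide:2, onto:2, calm:1, start:1, leave:1, angry:1, were:1, had:1, face:1, are:1, although:1, hold:1, what:1, stay:1, build:1, forget:1, … (4 more, each freq 1)
N = 30. Frequency spectrum: V_1=18, V_2=6
M₂ = 1²·18 + 2²·6 = 42
K = 10000 × (42 − 30) / 30² = 133.3333

133.3333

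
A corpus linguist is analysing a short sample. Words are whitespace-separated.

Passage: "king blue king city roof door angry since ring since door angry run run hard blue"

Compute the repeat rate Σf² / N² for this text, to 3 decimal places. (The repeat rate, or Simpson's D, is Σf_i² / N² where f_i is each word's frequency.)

0.109

Frequencies: king:2, blue:2, door:2, angry:2, since:2, run:2, city:1, roof:1, ring:1, hard:1
Σf² = 28; N² = 256
Repeat rate = 28 / 256 = 0.109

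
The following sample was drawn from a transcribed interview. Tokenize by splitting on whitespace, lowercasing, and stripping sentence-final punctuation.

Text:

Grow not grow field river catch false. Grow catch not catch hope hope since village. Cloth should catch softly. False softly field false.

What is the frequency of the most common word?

4

Frequencies: catch:4, grow:3, false:3, not:2, field:2, hope:2, softly:2, river:1, since:1, village:1, cloth:1, should:1
Most common: 'catch' with frequency 4.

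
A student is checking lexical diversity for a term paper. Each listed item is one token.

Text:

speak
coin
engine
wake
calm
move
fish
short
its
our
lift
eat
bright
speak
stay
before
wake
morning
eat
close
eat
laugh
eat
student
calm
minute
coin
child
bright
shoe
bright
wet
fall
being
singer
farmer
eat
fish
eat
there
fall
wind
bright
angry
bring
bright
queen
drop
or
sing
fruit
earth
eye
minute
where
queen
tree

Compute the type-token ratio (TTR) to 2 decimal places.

N = 57 tokens, V = 40 types.
TTR = V / N = 40 / 57 = 0.70

0.70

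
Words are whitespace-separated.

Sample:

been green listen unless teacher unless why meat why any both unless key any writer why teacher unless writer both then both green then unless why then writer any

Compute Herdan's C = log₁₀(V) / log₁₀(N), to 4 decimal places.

N = 29, V = 12.
log₁₀(V) = 1.079181, log₁₀(N) = 1.462398
C = 1.079181 / 1.462398 = 0.7380

0.7380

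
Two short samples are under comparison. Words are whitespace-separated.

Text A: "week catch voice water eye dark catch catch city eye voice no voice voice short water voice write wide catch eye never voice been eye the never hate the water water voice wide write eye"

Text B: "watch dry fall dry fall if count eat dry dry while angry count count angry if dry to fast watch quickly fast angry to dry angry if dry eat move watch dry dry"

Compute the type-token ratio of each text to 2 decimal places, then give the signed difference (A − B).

TTR(A) = 15/35 = 0.43
TTR(B) = 12/33 = 0.36
Difference = 0.43 − 0.36 = 0.07

0.07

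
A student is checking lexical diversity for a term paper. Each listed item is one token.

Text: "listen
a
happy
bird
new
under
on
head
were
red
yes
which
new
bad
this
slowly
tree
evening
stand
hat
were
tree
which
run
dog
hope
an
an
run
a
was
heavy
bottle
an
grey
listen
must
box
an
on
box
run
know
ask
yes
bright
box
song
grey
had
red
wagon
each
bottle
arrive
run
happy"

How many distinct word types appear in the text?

37

Distinct types: {a, an, arrive, ask, bad, bird, bottle, box, bright, dog, each, evening, grey, had, happy, hat, head, heavy, hope, know, listen, must, new, on, red, run, slowly, song, stand, this, tree, under, wagon, was, were, which, yes}
V = 37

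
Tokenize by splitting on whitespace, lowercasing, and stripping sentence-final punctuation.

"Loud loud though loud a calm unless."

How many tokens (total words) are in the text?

7

Tokens: loud, loud, though, loud, a, calm, unless
N = 7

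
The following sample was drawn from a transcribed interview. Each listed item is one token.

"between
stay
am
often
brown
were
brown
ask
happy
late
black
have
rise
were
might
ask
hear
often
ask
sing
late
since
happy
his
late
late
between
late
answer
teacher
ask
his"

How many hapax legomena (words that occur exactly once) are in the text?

11

Frequencies: late:5, ask:4, between:2, often:2, brown:2, were:2, happy:2, his:2, stay:1, am:1, black:1, have:1, rise:1, might:1, hear:1, sing:1, since:1, answer:1, teacher:1
Hapax (freq=1): am, answer, black, have, hear, might, rise, since, sing, stay, teacher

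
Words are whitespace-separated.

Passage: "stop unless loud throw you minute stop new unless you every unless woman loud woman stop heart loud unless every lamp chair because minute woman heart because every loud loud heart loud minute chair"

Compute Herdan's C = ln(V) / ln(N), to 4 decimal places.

N = 34, V = 13.
ln(V) = 2.564949, ln(N) = 3.526361
C = 2.564949 / 3.526361 = 0.7274

0.7274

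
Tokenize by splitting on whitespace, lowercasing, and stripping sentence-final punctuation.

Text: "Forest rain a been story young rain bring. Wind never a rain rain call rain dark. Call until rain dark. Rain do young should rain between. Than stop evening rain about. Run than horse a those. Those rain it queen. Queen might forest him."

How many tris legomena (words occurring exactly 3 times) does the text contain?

1

Frequencies: rain:10, a:3, forest:2, young:2, call:2, dark:2, than:2, those:2, queen:2, been:1, story:1, bring:1, wind:1, never:1, until:1, do:1, should:1, between:1, stop:1, evening:1, … (6 more, each freq 1)
Words with frequency 3: a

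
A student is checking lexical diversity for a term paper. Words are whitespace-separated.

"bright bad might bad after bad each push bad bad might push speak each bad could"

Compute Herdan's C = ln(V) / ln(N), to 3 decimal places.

N = 16, V = 8.
ln(V) = 2.079442, ln(N) = 2.772589
C = 2.079442 / 2.772589 = 0.750

0.750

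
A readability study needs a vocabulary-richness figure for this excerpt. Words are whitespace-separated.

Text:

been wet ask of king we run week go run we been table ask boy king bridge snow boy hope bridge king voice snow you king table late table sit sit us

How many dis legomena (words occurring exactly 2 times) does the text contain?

8

Frequencies: king:4, table:3, been:2, ask:2, we:2, run:2, boy:2, bridge:2, snow:2, sit:2, wet:1, of:1, week:1, go:1, hope:1, voice:1, you:1, late:1, us:1
Words with frequency 2: ask, been, boy, bridge, run, sit, snow, we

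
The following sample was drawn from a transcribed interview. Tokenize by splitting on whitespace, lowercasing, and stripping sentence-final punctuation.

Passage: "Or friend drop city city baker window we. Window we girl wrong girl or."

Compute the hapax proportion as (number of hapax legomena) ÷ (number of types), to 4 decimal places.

Frequencies: or:2, city:2, window:2, we:2, girl:2, friend:1, drop:1, baker:1, wrong:1
Hapax count = 4; type count = 9.
Ratio = 4 / 9 = 0.4444

0.4444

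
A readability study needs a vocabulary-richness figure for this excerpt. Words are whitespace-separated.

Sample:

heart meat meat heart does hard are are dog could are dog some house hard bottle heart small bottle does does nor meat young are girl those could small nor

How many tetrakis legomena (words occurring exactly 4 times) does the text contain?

Frequencies: are:4, heart:3, meat:3, does:3, hard:2, dog:2, could:2, bottle:2, small:2, nor:2, some:1, house:1, young:1, girl:1, those:1
Words with frequency 4: are

1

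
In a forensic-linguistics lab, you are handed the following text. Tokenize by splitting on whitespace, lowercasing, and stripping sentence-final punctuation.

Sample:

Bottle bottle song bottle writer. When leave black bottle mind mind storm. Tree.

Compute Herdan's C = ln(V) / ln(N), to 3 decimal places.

0.857

N = 13, V = 9.
ln(V) = 2.197225, ln(N) = 2.564949
C = 2.197225 / 2.564949 = 0.857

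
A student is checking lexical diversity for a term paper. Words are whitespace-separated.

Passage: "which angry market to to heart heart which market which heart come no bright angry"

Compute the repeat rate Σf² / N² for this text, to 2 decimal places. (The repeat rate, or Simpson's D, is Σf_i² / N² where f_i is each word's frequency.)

0.15

Frequencies: which:3, heart:3, angry:2, market:2, to:2, come:1, no:1, bright:1
Σf² = 33; N² = 225
Repeat rate = 33 / 225 = 0.15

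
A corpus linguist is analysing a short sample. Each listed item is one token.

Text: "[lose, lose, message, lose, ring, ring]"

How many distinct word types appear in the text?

Distinct types: {lose, message, ring}
V = 3

3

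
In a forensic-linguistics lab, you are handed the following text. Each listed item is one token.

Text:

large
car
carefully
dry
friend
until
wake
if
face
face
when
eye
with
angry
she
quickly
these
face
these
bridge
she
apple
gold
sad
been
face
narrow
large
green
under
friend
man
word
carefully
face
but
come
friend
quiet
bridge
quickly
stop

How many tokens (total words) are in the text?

Tokens: large, car, carefully, dry, friend, until, wake, if, face, face, when, eye, with, angry, she, quickly, these, face, these, bridge, she, apple, gold, sad, been, face, narrow, large, green, under, friend, man, word, carefully, face, but, come, friend, quiet, bridge, quickly, stop
N = 42

42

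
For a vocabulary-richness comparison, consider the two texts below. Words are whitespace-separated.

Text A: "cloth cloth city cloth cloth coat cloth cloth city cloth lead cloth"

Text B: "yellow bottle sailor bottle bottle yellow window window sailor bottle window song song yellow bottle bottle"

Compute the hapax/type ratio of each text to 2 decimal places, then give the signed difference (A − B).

0.50

A: hapax=2, V=4, ratio=0.50
B: hapax=0, V=5, ratio=0.00
Difference = 0.50 − 0.00 = 0.50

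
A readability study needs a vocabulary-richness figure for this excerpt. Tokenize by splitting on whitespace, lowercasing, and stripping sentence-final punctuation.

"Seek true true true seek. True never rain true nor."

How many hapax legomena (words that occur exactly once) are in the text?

Frequencies: true:5, seek:2, never:1, rain:1, nor:1
Hapax (freq=1): never, nor, rain

3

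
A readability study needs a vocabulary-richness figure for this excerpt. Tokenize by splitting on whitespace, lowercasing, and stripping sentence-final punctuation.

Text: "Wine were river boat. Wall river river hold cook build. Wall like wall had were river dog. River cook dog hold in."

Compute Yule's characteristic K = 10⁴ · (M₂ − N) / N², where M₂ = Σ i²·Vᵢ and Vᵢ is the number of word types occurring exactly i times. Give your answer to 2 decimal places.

702.48

Frequencies: river:5, wall:3, were:2, hold:2, cook:2, dog:2, wine:1, boat:1, build:1, like:1, had:1, in:1
N = 22. Frequency spectrum: V_1=6, V_2=4, V_3=1, V_5=1
M₂ = 1²·6 + 2²·4 + 3²·1 + 5²·1 = 56
K = 10000 × (56 − 22) / 22² = 702.48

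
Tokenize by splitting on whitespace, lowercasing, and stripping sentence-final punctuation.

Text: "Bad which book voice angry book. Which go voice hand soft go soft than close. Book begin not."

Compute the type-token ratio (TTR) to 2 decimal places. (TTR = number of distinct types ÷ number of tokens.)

N = 18 tokens, V = 12 types.
TTR = V / N = 12 / 18 = 0.67

0.67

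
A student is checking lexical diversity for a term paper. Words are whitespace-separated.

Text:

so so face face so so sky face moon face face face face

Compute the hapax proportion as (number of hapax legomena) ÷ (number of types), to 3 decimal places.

0.500

Frequencies: face:7, so:4, sky:1, moon:1
Hapax count = 2; type count = 4.
Ratio = 2 / 4 = 0.500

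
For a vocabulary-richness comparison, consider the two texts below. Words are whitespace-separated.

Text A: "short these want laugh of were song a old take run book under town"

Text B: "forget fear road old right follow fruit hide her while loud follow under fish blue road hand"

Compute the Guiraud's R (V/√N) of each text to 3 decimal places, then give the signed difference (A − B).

A: V=14, N=14, R=3.742
B: V=15, N=17, R=3.638
Difference = 3.742 − 3.638 = 0.104

0.104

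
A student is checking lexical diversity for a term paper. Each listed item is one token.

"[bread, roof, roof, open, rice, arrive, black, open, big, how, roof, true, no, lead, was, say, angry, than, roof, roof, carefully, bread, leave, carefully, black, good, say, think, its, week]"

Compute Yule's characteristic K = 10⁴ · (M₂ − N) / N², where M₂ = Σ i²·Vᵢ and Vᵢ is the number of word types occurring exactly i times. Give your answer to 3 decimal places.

Frequencies: roof:5, bread:2, open:2, black:2, say:2, carefully:2, rice:1, arrive:1, big:1, how:1, true:1, no:1, lead:1, was:1, angry:1, than:1, leave:1, good:1, think:1, its:1, … (1 more, each freq 1)
N = 30. Frequency spectrum: V_1=15, V_2=5, V_5=1
M₂ = 1²·15 + 2²·5 + 5²·1 = 60
K = 10000 × (60 − 30) / 30² = 333.333

333.333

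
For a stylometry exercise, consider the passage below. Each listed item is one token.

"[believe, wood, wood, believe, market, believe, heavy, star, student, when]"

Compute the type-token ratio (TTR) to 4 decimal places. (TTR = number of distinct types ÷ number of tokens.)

0.7000

N = 10 tokens, V = 7 types.
TTR = V / N = 7 / 10 = 0.7000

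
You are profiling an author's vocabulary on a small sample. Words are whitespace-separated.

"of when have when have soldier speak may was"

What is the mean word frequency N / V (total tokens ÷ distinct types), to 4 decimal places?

1.2857

N = 9 tokens, V = 7 types.
Mean frequency = N / V = 9 / 7 = 1.2857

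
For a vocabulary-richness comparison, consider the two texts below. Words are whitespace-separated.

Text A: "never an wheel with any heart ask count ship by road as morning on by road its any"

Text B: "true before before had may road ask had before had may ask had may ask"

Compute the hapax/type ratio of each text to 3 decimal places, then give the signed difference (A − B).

A: hapax=12, V=15, ratio=0.800
B: hapax=2, V=6, ratio=0.333
Difference = 0.800 − 0.333 = 0.467

0.467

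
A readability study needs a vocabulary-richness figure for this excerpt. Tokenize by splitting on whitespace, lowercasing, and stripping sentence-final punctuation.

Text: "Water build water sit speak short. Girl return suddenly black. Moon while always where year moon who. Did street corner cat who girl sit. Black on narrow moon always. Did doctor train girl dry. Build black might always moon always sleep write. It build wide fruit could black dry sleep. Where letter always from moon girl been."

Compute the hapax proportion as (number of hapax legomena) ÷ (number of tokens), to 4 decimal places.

0.3860

Frequencies: moon:5, always:5, girl:4, black:4, build:3, water:2, sit:2, where:2, who:2, did:2, dry:2, sleep:2, speak:1, short:1, return:1, suddenly:1, while:1, year:1, street:1, corner:1, … (14 more, each freq 1)
Hapax count = 22; token count = 57.
Ratio = 22 / 57 = 0.3860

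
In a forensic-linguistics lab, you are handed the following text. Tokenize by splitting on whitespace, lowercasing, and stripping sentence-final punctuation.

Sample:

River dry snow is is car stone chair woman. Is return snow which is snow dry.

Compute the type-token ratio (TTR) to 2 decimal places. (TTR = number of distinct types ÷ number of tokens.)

0.63

N = 16 tokens, V = 10 types.
TTR = V / N = 10 / 16 = 0.63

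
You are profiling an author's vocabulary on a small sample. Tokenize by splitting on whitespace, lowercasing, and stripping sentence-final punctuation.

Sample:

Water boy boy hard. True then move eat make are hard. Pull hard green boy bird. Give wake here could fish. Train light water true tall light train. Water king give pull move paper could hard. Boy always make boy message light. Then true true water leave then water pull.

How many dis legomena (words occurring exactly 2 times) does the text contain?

Frequencies: water:5, boy:5, hard:4, true:4, then:3, pull:3, light:3, move:2, make:2, give:2, could:2, train:2, eat:1, are:1, green:1, bird:1, wake:1, here:1, fish:1, tall:1, … (5 more, each freq 1)
Words with frequency 2: could, give, make, move, train

5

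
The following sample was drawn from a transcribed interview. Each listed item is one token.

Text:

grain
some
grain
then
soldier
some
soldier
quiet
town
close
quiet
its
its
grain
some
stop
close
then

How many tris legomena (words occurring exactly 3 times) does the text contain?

Frequencies: grain:3, some:3, then:2, soldier:2, quiet:2, close:2, its:2, town:1, stop:1
Words with frequency 3: grain, some

2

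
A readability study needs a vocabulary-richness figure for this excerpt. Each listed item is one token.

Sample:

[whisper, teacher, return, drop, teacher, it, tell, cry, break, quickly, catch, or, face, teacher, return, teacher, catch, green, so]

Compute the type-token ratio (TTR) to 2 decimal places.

0.74

N = 19 tokens, V = 14 types.
TTR = V / N = 14 / 19 = 0.74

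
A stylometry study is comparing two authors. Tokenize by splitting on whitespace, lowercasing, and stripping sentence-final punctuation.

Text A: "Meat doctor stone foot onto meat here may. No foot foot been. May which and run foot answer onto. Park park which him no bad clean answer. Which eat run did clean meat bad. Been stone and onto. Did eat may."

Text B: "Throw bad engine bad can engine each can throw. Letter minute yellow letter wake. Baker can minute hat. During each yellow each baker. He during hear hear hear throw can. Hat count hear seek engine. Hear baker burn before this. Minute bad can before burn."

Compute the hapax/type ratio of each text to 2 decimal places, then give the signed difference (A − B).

-0.10

A: hapax=3, V=19, ratio=0.16
B: hapax=5, V=19, ratio=0.26
Difference = 0.16 − 0.26 = -0.10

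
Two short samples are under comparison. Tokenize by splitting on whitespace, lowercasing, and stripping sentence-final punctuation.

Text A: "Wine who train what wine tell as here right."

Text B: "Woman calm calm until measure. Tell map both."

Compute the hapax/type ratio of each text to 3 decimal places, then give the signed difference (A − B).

0.018

A: hapax=7, V=8, ratio=0.875
B: hapax=6, V=7, ratio=0.857
Difference = 0.875 − 0.857 = 0.018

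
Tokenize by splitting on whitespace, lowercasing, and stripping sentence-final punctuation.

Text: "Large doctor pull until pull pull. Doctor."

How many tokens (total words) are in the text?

7

Tokens: large, doctor, pull, until, pull, pull, doctor
N = 7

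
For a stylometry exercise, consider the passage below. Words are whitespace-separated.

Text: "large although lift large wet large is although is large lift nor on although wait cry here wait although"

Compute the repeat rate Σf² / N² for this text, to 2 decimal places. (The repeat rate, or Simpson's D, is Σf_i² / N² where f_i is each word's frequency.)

Frequencies: large:4, although:4, lift:2, is:2, wait:2, wet:1, nor:1, on:1, cry:1, here:1
Σf² = 49; N² = 361
Repeat rate = 49 / 361 = 0.14

0.14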